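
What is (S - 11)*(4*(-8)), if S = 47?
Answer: -1152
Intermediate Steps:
(S - 11)*(4*(-8)) = (47 - 11)*(4*(-8)) = 36*(-32) = -1152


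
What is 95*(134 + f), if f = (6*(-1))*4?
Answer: 10450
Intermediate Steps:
f = -24 (f = -6*4 = -24)
95*(134 + f) = 95*(134 - 24) = 95*110 = 10450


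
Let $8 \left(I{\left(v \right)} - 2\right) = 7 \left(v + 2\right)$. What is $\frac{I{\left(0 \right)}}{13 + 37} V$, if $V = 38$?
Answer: $\frac{57}{20} \approx 2.85$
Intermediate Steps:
$I{\left(v \right)} = \frac{15}{4} + \frac{7 v}{8}$ ($I{\left(v \right)} = 2 + \frac{7 \left(v + 2\right)}{8} = 2 + \frac{7 \left(2 + v\right)}{8} = 2 + \frac{14 + 7 v}{8} = 2 + \left(\frac{7}{4} + \frac{7 v}{8}\right) = \frac{15}{4} + \frac{7 v}{8}$)
$\frac{I{\left(0 \right)}}{13 + 37} V = \frac{\frac{15}{4} + \frac{7}{8} \cdot 0}{13 + 37} \cdot 38 = \frac{\frac{15}{4} + 0}{50} \cdot 38 = \frac{1}{50} \cdot \frac{15}{4} \cdot 38 = \frac{3}{40} \cdot 38 = \frac{57}{20}$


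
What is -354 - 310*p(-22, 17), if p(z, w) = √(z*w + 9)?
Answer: -354 - 310*I*√365 ≈ -354.0 - 5922.5*I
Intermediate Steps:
p(z, w) = √(9 + w*z) (p(z, w) = √(w*z + 9) = √(9 + w*z))
-354 - 310*p(-22, 17) = -354 - 310*√(9 + 17*(-22)) = -354 - 310*√(9 - 374) = -354 - 310*I*√365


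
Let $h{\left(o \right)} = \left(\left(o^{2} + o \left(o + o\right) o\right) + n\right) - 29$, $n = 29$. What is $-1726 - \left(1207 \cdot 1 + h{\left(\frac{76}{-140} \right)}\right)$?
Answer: $- \frac{125751292}{42875} \approx -2933.0$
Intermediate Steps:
$h{\left(o \right)} = o^{2} + 2 o^{3}$ ($h{\left(o \right)} = \left(\left(o^{2} + o \left(o + o\right) o\right) + 29\right) - 29 = \left(\left(o^{2} + o 2 o o\right) + 29\right) - 29 = \left(\left(o^{2} + 2 o^{2} o\right) + 29\right) - 29 = \left(\left(o^{2} + 2 o^{3}\right) + 29\right) - 29 = \left(29 + o^{2} + 2 o^{3}\right) - 29 = o^{2} + 2 o^{3}$)
$-1726 - \left(1207 \cdot 1 + h{\left(\frac{76}{-140} \right)}\right) = -1726 - \left(1207 \cdot 1 + \left(\frac{76}{-140}\right)^{2} \left(1 + 2 \frac{76}{-140}\right)\right) = -1726 - \left(1207 + \left(76 \left(- \frac{1}{140}\right)\right)^{2} \left(1 + 2 \cdot 76 \left(- \frac{1}{140}\right)\right)\right) = -1726 - \left(1207 + \left(- \frac{19}{35}\right)^{2} \left(1 + 2 \left(- \frac{19}{35}\right)\right)\right) = -1726 - \left(1207 + \frac{361 \left(1 - \frac{38}{35}\right)}{1225}\right) = -1726 - \left(1207 + \frac{361}{1225} \left(- \frac{3}{35}\right)\right) = -1726 - \left(1207 - \frac{1083}{42875}\right) = -1726 - \frac{51749042}{42875} = - \frac{125751292}{42875}$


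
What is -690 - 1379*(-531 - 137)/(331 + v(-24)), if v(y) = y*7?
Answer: 808702/163 ≈ 4961.4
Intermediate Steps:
v(y) = 7*y
-690 - 1379*(-531 - 137)/(331 + v(-24)) = -690 - 1379*(-531 - 137)/(331 + 7*(-24)) = -690 - (-921172)/(331 - 168) = -690 - (-921172)/163 = -690 - 1379*(-668/163) = -690 + 921172/163 = 808702/163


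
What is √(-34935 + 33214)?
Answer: I*√1721 ≈ 41.485*I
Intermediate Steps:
√(-34935 + 33214) = √(-1721) = I*√1721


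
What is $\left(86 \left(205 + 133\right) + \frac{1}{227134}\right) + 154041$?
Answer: $\frac{41590279607}{227134} \approx 1.8311 \cdot 10^{5}$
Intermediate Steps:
$\left(86 \left(205 + 133\right) + \frac{1}{227134}\right) + 154041 = \left(86 \cdot 338 + \frac{1}{227134}\right) + 154041 = \left(29068 + \frac{1}{227134}\right) + 154041 = \frac{6602331113}{227134} + 154041 = \frac{41590279607}{227134}$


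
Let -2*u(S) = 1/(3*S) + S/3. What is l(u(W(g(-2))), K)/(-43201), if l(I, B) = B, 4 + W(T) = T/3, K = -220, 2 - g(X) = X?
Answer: 220/43201 ≈ 0.0050925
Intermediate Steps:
g(X) = 2 - X
W(T) = -4 + T/3
u(S) = -S/6 - 1/(6*S) (u(S) = -(1/(3*S) + S/3)/2 = -(S/3 + 1/(3*S))/2 = -S/6 - 1/(6*S))
l(u(W(g(-2))), K)/(-43201) = -220/(-43201) = -220*(-1/43201) = 220/43201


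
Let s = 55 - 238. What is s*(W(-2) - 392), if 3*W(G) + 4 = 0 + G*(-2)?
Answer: 71736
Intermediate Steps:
s = -183
W(G) = -4/3 - 2*G/3 (W(G) = -4/3 + (0 + G*(-2))/3 = -4/3 + (0 - 2*G)/3 = -4/3 + (-2*G)/3 = -4/3 - 2*G/3)
s*(W(-2) - 392) = -183*((-4/3 - ⅔*(-2)) - 392) = -183*((-4/3 + 4/3) - 392) = -183*(0 - 392) = -183*(-392) = 71736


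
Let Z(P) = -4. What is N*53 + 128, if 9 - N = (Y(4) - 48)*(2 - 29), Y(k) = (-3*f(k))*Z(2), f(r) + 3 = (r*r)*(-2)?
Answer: -669103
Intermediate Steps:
f(r) = -3 - 2*r² (f(r) = -3 + (r*r)*(-2) = -3 + r²*(-2) = -3 - 2*r²)
Y(k) = -36 - 24*k² (Y(k) = -3*(-3 - 2*k²)*(-4) = (9 + 6*k²)*(-4) = -36 - 24*k²)
N = -12627 (N = 9 - ((-36 - 24*4²) - 48)*(2 - 29) = 9 - ((-36 - 24*16) - 48)*(-27) = 9 - ((-36 - 384) - 48)*(-27) = 9 - (-420 - 48)*(-27) = 9 - (-468)*(-27) = 9 - 1*12636 = 9 - 12636 = -12627)
N*53 + 128 = -12627*53 + 128 = -669231 + 128 = -669103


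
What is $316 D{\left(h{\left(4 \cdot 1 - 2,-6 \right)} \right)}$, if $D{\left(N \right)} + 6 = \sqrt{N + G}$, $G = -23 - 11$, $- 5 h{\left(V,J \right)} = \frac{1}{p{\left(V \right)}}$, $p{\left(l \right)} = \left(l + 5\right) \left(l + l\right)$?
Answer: $-1896 + \frac{10902 i \sqrt{35}}{35} \approx -1896.0 + 1842.8 i$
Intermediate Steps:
$p{\left(l \right)} = 2 l \left(5 + l\right)$ ($p{\left(l \right)} = \left(5 + l\right) 2 l = 2 l \left(5 + l\right)$)
$h{\left(V,J \right)} = - \frac{1}{10 V \left(5 + V\right)}$ ($h{\left(V,J \right)} = - \frac{1}{5 \cdot 2 V \left(5 + V\right)} = - \frac{\frac{1}{2} \frac{1}{V} \frac{1}{5 + V}}{5} = - \frac{1}{10 V \left(5 + V\right)}$)
$G = -34$ ($G = -23 - 11 = -34$)
$D{\left(N \right)} = -6 + \sqrt{-34 + N}$ ($D{\left(N \right)} = -6 + \sqrt{N - 34} = -6 + \sqrt{-34 + N}$)
$316 D{\left(h{\left(4 \cdot 1 - 2,-6 \right)} \right)} = 316 \left(-6 + \sqrt{-34 - \frac{1}{10 \left(4 \cdot 1 - 2\right) \left(5 + \left(4 \cdot 1 - 2\right)\right)}}\right) = 316 \left(-6 + \sqrt{-34 - \frac{1}{10 \left(4 - 2\right) \left(5 + \left(4 - 2\right)\right)}}\right) = 316 \left(-6 + \sqrt{-34 - \frac{1}{10 \cdot 2 \left(5 + 2\right)}}\right) = 316 \left(-6 + \sqrt{-34 - \frac{1}{20 \cdot 7}}\right) = 316 \left(-6 + \sqrt{-34 - \frac{1}{20} \cdot \frac{1}{7}}\right) = 316 \left(-6 + \sqrt{-34 - \frac{1}{140}}\right) = 316 \left(-6 + \sqrt{- \frac{4761}{140}}\right) = 316 \left(-6 + \frac{69 i \sqrt{35}}{70}\right) = -1896 + \frac{10902 i \sqrt{35}}{35}$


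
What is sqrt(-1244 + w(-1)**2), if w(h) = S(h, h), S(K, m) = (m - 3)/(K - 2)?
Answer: 2*I*sqrt(2795)/3 ≈ 35.245*I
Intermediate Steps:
S(K, m) = (-3 + m)/(-2 + K)
w(h) = (-3 + h)/(-2 + h)
sqrt(-1244 + w(-1)**2) = sqrt(-1244 + ((-3 - 1)/(-2 - 1))**2) = sqrt(-1244 + (-4/(-3))**2) = sqrt(-1244 + (-1/3*(-4))**2) = sqrt(-1244 + (4/3)**2) = sqrt(-1244 + 16/9) = sqrt(-11180/9) = 2*I*sqrt(2795)/3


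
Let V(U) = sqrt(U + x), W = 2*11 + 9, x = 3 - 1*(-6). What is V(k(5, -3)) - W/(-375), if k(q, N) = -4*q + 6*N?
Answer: 31/375 + I*sqrt(29) ≈ 0.082667 + 5.3852*I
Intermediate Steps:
x = 9 (x = 3 + 6 = 9)
W = 31 (W = 22 + 9 = 31)
V(U) = sqrt(9 + U) (V(U) = sqrt(U + 9) = sqrt(9 + U))
V(k(5, -3)) - W/(-375) = sqrt(9 + (-4*5 + 6*(-3))) - 31/(-375) = sqrt(9 + (-20 - 18)) - 31*(-1)/375 = sqrt(9 - 38) - 1*(-31/375) = sqrt(-29) + 31/375 = I*sqrt(29) + 31/375 = 31/375 + I*sqrt(29)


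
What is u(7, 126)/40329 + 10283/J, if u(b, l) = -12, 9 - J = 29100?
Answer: -46116911/130356771 ≈ -0.35377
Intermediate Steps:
J = -29091 (J = 9 - 1*29100 = 9 - 29100 = -29091)
u(7, 126)/40329 + 10283/J = -12/40329 + 10283/(-29091) = -12*1/40329 + 10283*(-1/29091) = -4/13443 - 10283/29091 = -46116911/130356771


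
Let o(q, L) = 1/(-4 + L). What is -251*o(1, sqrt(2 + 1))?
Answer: 1004/13 + 251*sqrt(3)/13 ≈ 110.67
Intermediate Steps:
-251*o(1, sqrt(2 + 1)) = -251/(-4 + sqrt(2 + 1)) = -251/(-4 + sqrt(3))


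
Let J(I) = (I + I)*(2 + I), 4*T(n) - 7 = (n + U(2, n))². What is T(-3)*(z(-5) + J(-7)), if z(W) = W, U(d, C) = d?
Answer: 130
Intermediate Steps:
T(n) = 7/4 + (2 + n)²/4 (T(n) = 7/4 + (n + 2)²/4 = 7/4 + (2 + n)²/4)
J(I) = 2*I*(2 + I) (J(I) = (2*I)*(2 + I) = 2*I*(2 + I))
T(-3)*(z(-5) + J(-7)) = (7/4 + (2 - 3)²/4)*(-5 + 2*(-7)*(2 - 7)) = (7/4 + (¼)*(-1)²)*(-5 + 2*(-7)*(-5)) = (7/4 + (¼)*1)*(-5 + 70) = (7/4 + ¼)*65 = 2*65 = 130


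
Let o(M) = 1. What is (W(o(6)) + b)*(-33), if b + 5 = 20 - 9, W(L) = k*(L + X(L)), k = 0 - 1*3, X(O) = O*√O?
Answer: 0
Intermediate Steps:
X(O) = O^(3/2)
k = -3 (k = 0 - 3 = -3)
W(L) = -3*L - 3*L^(3/2) (W(L) = -3*(L + L^(3/2)) = -3*L - 3*L^(3/2))
b = 6 (b = -5 + (20 - 9) = -5 + 11 = 6)
(W(o(6)) + b)*(-33) = ((-3*1 - 3*1^(3/2)) + 6)*(-33) = ((-3 - 3*1) + 6)*(-33) = ((-3 - 3) + 6)*(-33) = (-6 + 6)*(-33) = 0*(-33) = 0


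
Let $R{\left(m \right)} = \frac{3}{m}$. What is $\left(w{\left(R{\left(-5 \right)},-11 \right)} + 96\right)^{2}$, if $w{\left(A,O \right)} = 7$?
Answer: $10609$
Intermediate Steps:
$\left(w{\left(R{\left(-5 \right)},-11 \right)} + 96\right)^{2} = \left(7 + 96\right)^{2} = 103^{2} = 10609$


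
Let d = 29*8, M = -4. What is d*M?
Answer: -928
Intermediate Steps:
d = 232
d*M = 232*(-4) = -928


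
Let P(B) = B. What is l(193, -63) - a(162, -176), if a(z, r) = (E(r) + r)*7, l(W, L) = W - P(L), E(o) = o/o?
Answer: 1481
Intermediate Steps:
E(o) = 1
l(W, L) = W - L
a(z, r) = 7 + 7*r (a(z, r) = (1 + r)*7 = 7 + 7*r)
l(193, -63) - a(162, -176) = (193 - 1*(-63)) - (7 + 7*(-176)) = (193 + 63) - (7 - 1232) = 256 - 1*(-1225) = 256 + 1225 = 1481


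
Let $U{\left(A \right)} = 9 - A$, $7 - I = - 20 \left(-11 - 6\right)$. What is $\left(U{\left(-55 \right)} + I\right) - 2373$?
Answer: $-2642$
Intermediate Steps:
$I = -333$ ($I = 7 - - 20 \left(-11 - 6\right) = 7 - \left(-20\right) \left(-17\right) = 7 - 340 = -333$)
$\left(U{\left(-55 \right)} + I\right) - 2373 = \left(\left(9 - -55\right) - 333\right) - 2373 = \left(\left(9 + 55\right) - 333\right) - 2373 = \left(64 - 333\right) - 2373 = -269 - 2373 = -2642$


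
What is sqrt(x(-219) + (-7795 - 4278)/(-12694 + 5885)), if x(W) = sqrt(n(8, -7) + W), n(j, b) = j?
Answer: sqrt(82205057 + 46362481*I*sqrt(211))/6809 ≈ 2.8642 + 2.5358*I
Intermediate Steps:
x(W) = sqrt(8 + W)
sqrt(x(-219) + (-7795 - 4278)/(-12694 + 5885)) = sqrt(sqrt(8 - 219) + (-7795 - 4278)/(-12694 + 5885)) = sqrt(sqrt(-211) - 12073/(-6809)) = sqrt(I*sqrt(211) - 12073*(-1/6809)) = sqrt(I*sqrt(211) + 12073/6809) = sqrt(12073/6809 + I*sqrt(211))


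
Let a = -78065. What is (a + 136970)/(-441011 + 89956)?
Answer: -11781/70211 ≈ -0.16779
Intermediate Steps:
(a + 136970)/(-441011 + 89956) = (-78065 + 136970)/(-441011 + 89956) = 58905/(-351055) = 58905*(-1/351055) = -11781/70211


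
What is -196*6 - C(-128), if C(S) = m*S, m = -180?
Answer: -24216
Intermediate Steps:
C(S) = -180*S
-196*6 - C(-128) = -196*6 - (-180)*(-128) = -1176 - 1*23040 = -1176 - 23040 = -24216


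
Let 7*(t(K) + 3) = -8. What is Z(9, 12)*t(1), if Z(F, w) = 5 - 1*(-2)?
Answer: -29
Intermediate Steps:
t(K) = -29/7 (t(K) = -3 + (⅐)*(-8) = -3 - 8/7 = -29/7)
Z(F, w) = 7 (Z(F, w) = 5 + 2 = 7)
Z(9, 12)*t(1) = 7*(-29/7) = -29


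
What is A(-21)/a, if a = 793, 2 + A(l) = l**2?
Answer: 439/793 ≈ 0.55359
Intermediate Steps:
A(l) = -2 + l**2
A(-21)/a = (-2 + (-21)**2)/793 = (-2 + 441)*(1/793) = 439*(1/793) = 439/793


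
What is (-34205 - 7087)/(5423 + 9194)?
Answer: -41292/14617 ≈ -2.8249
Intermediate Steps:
(-34205 - 7087)/(5423 + 9194) = -41292/14617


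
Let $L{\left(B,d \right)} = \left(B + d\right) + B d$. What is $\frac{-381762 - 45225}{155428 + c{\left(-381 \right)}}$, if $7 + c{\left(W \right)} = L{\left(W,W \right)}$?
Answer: $- \frac{7491}{5260} \approx -1.4241$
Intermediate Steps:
$L{\left(B,d \right)} = B + d + B d$
$c{\left(W \right)} = -7 + W^{2} + 2 W$ ($c{\left(W \right)} = -7 + \left(W + W + W W\right) = -7 + \left(W + W + W^{2}\right) = -7 + \left(W^{2} + 2 W\right) = -7 + W^{2} + 2 W$)
$\frac{-381762 - 45225}{155428 + c{\left(-381 \right)}} = \frac{-381762 - 45225}{155428 + \left(-7 + \left(-381\right)^{2} + 2 \left(-381\right)\right)} = - \frac{426987}{155428 - -144392} = - \frac{426987}{155428 + 144392} = - \frac{426987}{299820} = \left(-426987\right) \frac{1}{299820} = - \frac{7491}{5260}$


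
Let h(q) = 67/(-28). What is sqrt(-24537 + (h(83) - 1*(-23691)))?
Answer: I*sqrt(166285)/14 ≈ 29.127*I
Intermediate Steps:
h(q) = -67/28 (h(q) = 67*(-1/28) = -67/28)
sqrt(-24537 + (h(83) - 1*(-23691))) = sqrt(-24537 + (-67/28 - 1*(-23691))) = sqrt(-24537 + (-67/28 + 23691)) = sqrt(-24537 + 663281/28) = sqrt(-23755/28) = I*sqrt(166285)/14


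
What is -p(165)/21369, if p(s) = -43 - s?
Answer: 208/21369 ≈ 0.0097337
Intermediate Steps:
-p(165)/21369 = -(-43 - 1*165)/21369 = -(-43 - 165)/21369 = -(-208)/21369 = -1*(-208/21369) = 208/21369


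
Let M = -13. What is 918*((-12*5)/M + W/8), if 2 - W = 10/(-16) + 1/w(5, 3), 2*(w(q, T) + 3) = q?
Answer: 1983339/416 ≈ 4767.6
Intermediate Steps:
w(q, T) = -3 + q/2
W = 37/8 (W = 2 - (10/(-16) + 1/(-3 + (½)*5)) = 2 - (10*(-1/16) + 1/(-3 + 5/2)) = 2 - (-5/8 + 1/(-½)) = 2 - (-5/8 + 1*(-2)) = 2 - (-5/8 - 2) = 2 - 1*(-21/8) = 2 + 21/8 = 37/8 ≈ 4.6250)
918*((-12*5)/M + W/8) = 918*(-12*5/(-13) + (37/8)/8) = 918*(-60*(-1/13) + (37/8)*(⅛)) = 918*(60/13 + 37/64) = 918*(4321/832) = 1983339/416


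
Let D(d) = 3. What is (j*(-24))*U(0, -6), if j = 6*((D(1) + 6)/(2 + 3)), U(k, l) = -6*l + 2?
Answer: -49248/5 ≈ -9849.6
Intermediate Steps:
U(k, l) = 2 - 6*l
j = 54/5 (j = 6*((3 + 6)/(2 + 3)) = 6*(9/5) = 54/5 ≈ 10.800)
(j*(-24))*U(0, -6) = ((54/5)*(-24))*(2 - 6*(-6)) = -1296*(2 + 36)/5 = -1296/5*38 = -49248/5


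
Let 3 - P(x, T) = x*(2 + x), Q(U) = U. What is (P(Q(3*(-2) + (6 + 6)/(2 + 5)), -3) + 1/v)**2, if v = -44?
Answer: 216119401/4648336 ≈ 46.494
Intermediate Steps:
P(x, T) = 3 - x*(2 + x)
(P(Q(3*(-2) + (6 + 6)/(2 + 5)), -3) + 1/v)**2 = ((3 - (3*(-2) + (6 + 6)/(2 + 5))**2 - 2*(3*(-2) + (6 + 6)/(2 + 5))) + 1/(-44))**2 = ((3 - (-6 + 12/7)**2 - 2*(-6 + 12/7)) - 1/44)**2 = ((3 - (-30/7)**2 - 2*(-30/7)) - 1/44)**2 = ((3 - 1*900/49 + 60/7) - 1/44)**2 = ((3 - 900/49 + 60/7) - 1/44)**2 = (-333/49 - 1/44)**2 = (-14701/2156)**2 = 216119401/4648336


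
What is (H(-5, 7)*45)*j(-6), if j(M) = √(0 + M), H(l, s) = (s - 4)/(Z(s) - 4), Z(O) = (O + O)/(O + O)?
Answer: -45*I*√6 ≈ -110.23*I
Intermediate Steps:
Z(O) = 1 (Z(O) = (2*O)/((2*O)) = (2*O)*(1/(2*O)) = 1)
H(l, s) = 4/3 - s/3 (H(l, s) = (s - 4)/(1 - 4) = (-4 + s)/(-3) = (-4 + s)*(-⅓) = 4/3 - s/3)
j(M) = √M
(H(-5, 7)*45)*j(-6) = ((4/3 - ⅓*7)*45)*√(-6) = ((4/3 - 7/3)*45)*(I*√6) = (-1*45)*(I*√6) = -45*I*√6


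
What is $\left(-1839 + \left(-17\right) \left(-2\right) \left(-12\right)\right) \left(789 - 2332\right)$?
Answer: $3467121$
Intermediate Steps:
$\left(-1839 + \left(-17\right) \left(-2\right) \left(-12\right)\right) \left(789 - 2332\right) = \left(-1839 + 34 \left(-12\right)\right) \left(-1543\right) = \left(-1839 - 408\right) \left(-1543\right) = \left(-2247\right) \left(-1543\right) = 3467121$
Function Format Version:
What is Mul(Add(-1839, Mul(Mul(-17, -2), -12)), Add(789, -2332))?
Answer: 3467121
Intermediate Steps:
Mul(Add(-1839, Mul(Mul(-17, -2), -12)), Add(789, -2332)) = Mul(Add(-1839, Mul(34, -12)), -1543) = Mul(Add(-1839, -408), -1543) = Mul(-2247, -1543) = 3467121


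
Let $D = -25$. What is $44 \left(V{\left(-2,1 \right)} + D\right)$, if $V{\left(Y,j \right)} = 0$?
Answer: $-1100$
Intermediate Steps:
$44 \left(V{\left(-2,1 \right)} + D\right) = 44 \left(0 - 25\right) = 44 \left(-25\right) = -1100$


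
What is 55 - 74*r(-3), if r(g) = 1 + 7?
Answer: -537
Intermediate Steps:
r(g) = 8
55 - 74*r(-3) = 55 - 74*8 = 55 - 592 = -537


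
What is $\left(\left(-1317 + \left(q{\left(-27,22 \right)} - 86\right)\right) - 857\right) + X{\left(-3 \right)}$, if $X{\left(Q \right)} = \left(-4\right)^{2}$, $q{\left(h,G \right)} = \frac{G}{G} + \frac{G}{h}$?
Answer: $- \frac{60583}{27} \approx -2243.8$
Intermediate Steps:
$q{\left(h,G \right)} = 1 + \frac{G}{h}$
$X{\left(Q \right)} = 16$
$\left(\left(-1317 + \left(q{\left(-27,22 \right)} - 86\right)\right) - 857\right) + X{\left(-3 \right)} = \left(\left(-1317 - \left(86 - \frac{22 - 27}{-27}\right)\right) - 857\right) + 16 = \left(\left(-1317 - \frac{2317}{27}\right) - 857\right) + 16 = \left(- \frac{37876}{27} - 857\right) + 16 = - \frac{61015}{27} + 16 = - \frac{60583}{27}$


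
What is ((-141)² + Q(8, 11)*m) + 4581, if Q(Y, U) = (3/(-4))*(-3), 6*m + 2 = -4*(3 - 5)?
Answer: 97857/4 ≈ 24464.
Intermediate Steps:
m = 1 (m = -⅓ + (-4*(3 - 5))/6 = -⅓ + (-4*(-2))/6 = -⅓ + (⅙)*8 = -⅓ + 4/3 = 1)
Q(Y, U) = 9/4 (Q(Y, U) = (3*(-¼))*(-3) = -¾*(-3) = 9/4)
((-141)² + Q(8, 11)*m) + 4581 = ((-141)² + (9/4)*1) + 4581 = (19881 + 9/4) + 4581 = 79533/4 + 4581 = 97857/4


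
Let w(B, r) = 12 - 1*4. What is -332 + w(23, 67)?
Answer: -324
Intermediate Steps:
w(B, r) = 8 (w(B, r) = 12 - 4 = 8)
-332 + w(23, 67) = -332 + 8 = -324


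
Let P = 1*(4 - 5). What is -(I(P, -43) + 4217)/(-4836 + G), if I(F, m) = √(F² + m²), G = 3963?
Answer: 4217/873 + 5*√74/873 ≈ 4.8797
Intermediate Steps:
P = -1 (P = 1*(-1) = -1)
-(I(P, -43) + 4217)/(-4836 + G) = -(√((-1)² + (-43)²) + 4217)/(-4836 + 3963) = -(√(1 + 1849) + 4217)/(-873) = -(√1850 + 4217)*(-1)/873 = -(5*√74 + 4217)*(-1)/873 = -(4217 + 5*√74)*(-1)/873 = -(-4217/873 - 5*√74/873) = 4217/873 + 5*√74/873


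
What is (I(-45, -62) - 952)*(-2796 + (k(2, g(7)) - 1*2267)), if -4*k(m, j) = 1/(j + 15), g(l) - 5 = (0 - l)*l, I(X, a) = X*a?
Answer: -539735133/58 ≈ -9.3058e+6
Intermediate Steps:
g(l) = 5 - l² (g(l) = 5 + (0 - l)*l = 5 + (-l)*l = 5 - l²)
k(m, j) = -1/(4*(15 + j)) (k(m, j) = -1/(4*(j + 15)) = -1/(4*(15 + j)))
(I(-45, -62) - 952)*(-2796 + (k(2, g(7)) - 1*2267)) = (-45*(-62) - 952)*(-2796 + (-1/(60 + 4*(5 - 1*7²)) - 1*2267)) = (2790 - 952)*(-2796 + (-1/(60 + 4*(5 - 1*49)) - 2267)) = 1838*(-2796 + (-1/(60 + 4*(5 - 49)) - 2267)) = 1838*(-2796 + (-1/(60 + 4*(-44)) - 2267)) = 1838*(-2796 + (-1/(60 - 176) - 2267)) = 1838*(-2796 + (-1/(-116) - 2267)) = 1838*(-2796 + (-1*(-1/116) - 2267)) = 1838*(-2796 + (1/116 - 2267)) = 1838*(-2796 - 262971/116) = 1838*(-587307/116) = -539735133/58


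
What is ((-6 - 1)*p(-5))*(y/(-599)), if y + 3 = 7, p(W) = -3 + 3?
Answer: 0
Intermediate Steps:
p(W) = 0
y = 4 (y = -3 + 7 = 4)
((-6 - 1)*p(-5))*(y/(-599)) = ((-6 - 1)*0)*(4/(-599)) = (-7*0)*(4*(-1/599)) = 0*(-4/599) = 0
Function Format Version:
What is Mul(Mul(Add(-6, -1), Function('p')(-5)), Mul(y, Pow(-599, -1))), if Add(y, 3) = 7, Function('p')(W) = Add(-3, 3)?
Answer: 0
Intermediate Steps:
Function('p')(W) = 0
y = 4 (y = Add(-3, 7) = 4)
Mul(Mul(Add(-6, -1), Function('p')(-5)), Mul(y, Pow(-599, -1))) = Mul(Mul(Add(-6, -1), 0), Mul(4, Pow(-599, -1))) = Mul(Mul(-7, 0), Mul(4, Rational(-1, 599))) = Mul(0, Rational(-4, 599)) = 0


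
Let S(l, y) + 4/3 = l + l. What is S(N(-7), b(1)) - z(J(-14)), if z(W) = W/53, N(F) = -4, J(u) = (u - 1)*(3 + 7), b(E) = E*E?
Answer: -1034/159 ≈ -6.5031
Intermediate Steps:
b(E) = E²
J(u) = -10 + 10*u (J(u) = (-1 + u)*10 = -10 + 10*u)
z(W) = W/53 (z(W) = W*(1/53) = W/53)
S(l, y) = -4/3 + 2*l (S(l, y) = -4/3 + (l + l) = -4/3 + 2*l)
S(N(-7), b(1)) - z(J(-14)) = (-4/3 + 2*(-4)) - (-10 + 10*(-14))/53 = (-4/3 - 8) - (-10 - 140)/53 = -28/3 - (-150)/53 = -28/3 - 1*(-150/53) = -28/3 + 150/53 = -1034/159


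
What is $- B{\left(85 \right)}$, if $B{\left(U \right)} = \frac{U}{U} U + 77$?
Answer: $-162$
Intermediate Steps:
$B{\left(U \right)} = 77 + U$ ($B{\left(U \right)} = 1 U + 77 = U + 77 = 77 + U$)
$- B{\left(85 \right)} = - (77 + 85) = \left(-1\right) 162 = -162$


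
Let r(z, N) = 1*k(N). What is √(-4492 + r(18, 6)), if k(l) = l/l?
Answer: 3*I*√499 ≈ 67.015*I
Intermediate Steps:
k(l) = 1
r(z, N) = 1 (r(z, N) = 1*1 = 1)
√(-4492 + r(18, 6)) = √(-4492 + 1) = √(-4491) = 3*I*√499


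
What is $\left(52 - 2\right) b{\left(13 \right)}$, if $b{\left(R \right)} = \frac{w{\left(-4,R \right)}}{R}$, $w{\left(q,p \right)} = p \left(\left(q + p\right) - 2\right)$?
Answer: $350$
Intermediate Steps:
$w{\left(q,p \right)} = p \left(-2 + p + q\right)$ ($w{\left(q,p \right)} = p \left(\left(p + q\right) - 2\right) = p \left(-2 + p + q\right)$)
$b{\left(R \right)} = -6 + R$ ($b{\left(R \right)} = \frac{R \left(-2 + R - 4\right)}{R} = \frac{R \left(-6 + R\right)}{R} = -6 + R$)
$\left(52 - 2\right) b{\left(13 \right)} = \left(52 - 2\right) \left(-6 + 13\right) = 50 \cdot 7 = 350$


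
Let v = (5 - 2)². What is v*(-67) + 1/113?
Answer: -68138/113 ≈ -602.99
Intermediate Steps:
v = 9 (v = 3² = 9)
v*(-67) + 1/113 = 9*(-67) + 1/113 = -603 + 1/113 = -68138/113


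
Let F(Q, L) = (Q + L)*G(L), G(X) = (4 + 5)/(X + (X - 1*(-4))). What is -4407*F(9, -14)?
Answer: -66105/8 ≈ -8263.1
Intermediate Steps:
G(X) = 9/(4 + 2*X) (G(X) = 9/(X + (X + 4)) = 9/(X + (4 + X)) = 9/(4 + 2*X))
F(Q, L) = 9*(L + Q)/(2*(2 + L)) (F(Q, L) = (Q + L)*(9/(2*(2 + L))) = (L + Q)*(9/(2*(2 + L))) = 9*(L + Q)/(2*(2 + L)))
-4407*F(9, -14) = -39663*(-14 + 9)/(2*(2 - 14)) = -39663*(-5)/(2*(-12)) = -39663*(-1)*(-5)/(2*12) = -4407*15/8 = -66105/8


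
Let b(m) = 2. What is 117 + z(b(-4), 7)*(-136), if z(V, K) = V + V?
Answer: -427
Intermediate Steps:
z(V, K) = 2*V
117 + z(b(-4), 7)*(-136) = 117 + (2*2)*(-136) = 117 + 4*(-136) = 117 - 544 = -427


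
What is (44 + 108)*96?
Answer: 14592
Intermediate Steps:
(44 + 108)*96 = 152*96 = 14592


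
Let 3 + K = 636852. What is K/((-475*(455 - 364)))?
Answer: -636849/43225 ≈ -14.733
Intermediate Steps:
K = 636849 (K = -3 + 636852 = 636849)
K/((-475*(455 - 364))) = 636849/((-475*(455 - 364))) = 636849/((-475*91)) = 636849/(-43225) = 636849*(-1/43225) = -636849/43225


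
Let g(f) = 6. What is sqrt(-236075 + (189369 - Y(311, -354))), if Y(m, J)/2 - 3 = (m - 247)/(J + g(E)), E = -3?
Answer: 2*I*sqrt(88390086)/87 ≈ 216.13*I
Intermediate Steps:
Y(m, J) = 6 + 2*(-247 + m)/(6 + J) (Y(m, J) = 6 + 2*((m - 247)/(J + 6)) = 6 + 2*((-247 + m)/(6 + J)) = 6 + 2*(-247 + m)/(6 + J))
sqrt(-236075 + (189369 - Y(311, -354))) = sqrt(-236075 + (189369 - 2*(-229 + 311 + 3*(-354))/(6 - 354))) = sqrt(-236075 + (189369 - 2*(-229 + 311 - 1062)/(-348))) = sqrt(-236075 + (189369 - 2*(-1)*(-980)/348)) = sqrt(-236075 + (189369 - 1*490/87)) = sqrt(-236075 + (189369 - 490/87)) = sqrt(-236075 + 16474613/87) = sqrt(-4063912/87) = 2*I*sqrt(88390086)/87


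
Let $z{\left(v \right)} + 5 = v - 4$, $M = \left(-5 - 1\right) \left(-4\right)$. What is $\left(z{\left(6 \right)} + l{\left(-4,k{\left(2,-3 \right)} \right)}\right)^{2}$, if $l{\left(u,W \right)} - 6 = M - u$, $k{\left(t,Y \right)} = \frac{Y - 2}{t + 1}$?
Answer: $961$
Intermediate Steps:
$k{\left(t,Y \right)} = \frac{-2 + Y}{1 + t}$
$M = 24$ ($M = \left(-6\right) \left(-4\right) = 24$)
$l{\left(u,W \right)} = 30 - u$ ($l{\left(u,W \right)} = 6 - \left(-24 + u\right) = 30 - u$)
$z{\left(v \right)} = -9 + v$ ($z{\left(v \right)} = -5 + \left(v - 4\right) = -5 + \left(-4 + v\right) = -9 + v$)
$\left(z{\left(6 \right)} + l{\left(-4,k{\left(2,-3 \right)} \right)}\right)^{2} = \left(\left(-9 + 6\right) + \left(30 - -4\right)\right)^{2} = \left(-3 + \left(30 + 4\right)\right)^{2} = \left(-3 + 34\right)^{2} = 31^{2} = 961$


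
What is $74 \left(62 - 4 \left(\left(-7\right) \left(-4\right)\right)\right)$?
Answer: $-3700$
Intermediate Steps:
$74 \left(62 - 4 \left(\left(-7\right) \left(-4\right)\right)\right) = 74 \left(62 - 112\right) = 74 \left(-50\right) = -3700$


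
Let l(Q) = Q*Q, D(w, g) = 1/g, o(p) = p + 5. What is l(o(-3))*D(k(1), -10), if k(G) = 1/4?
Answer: -2/5 ≈ -0.40000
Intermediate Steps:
o(p) = 5 + p
k(G) = 1/4
l(Q) = Q**2
l(o(-3))*D(k(1), -10) = (5 - 3)**2/(-10) = 2**2*(-1/10) = 4*(-1/10) = -2/5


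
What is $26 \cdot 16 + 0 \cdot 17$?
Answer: $416$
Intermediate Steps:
$26 \cdot 16 + 0 \cdot 17 = 416 + 0 = 416$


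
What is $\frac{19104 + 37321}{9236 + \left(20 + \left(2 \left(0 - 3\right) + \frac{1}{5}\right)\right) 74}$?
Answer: $\frac{282125}{51434} \approx 5.4852$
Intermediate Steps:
$\frac{19104 + 37321}{9236 + \left(20 + \left(2 \left(0 - 3\right) + \frac{1}{5}\right)\right) 74} = \frac{56425}{9236 + \left(20 + \left(2 \left(-3\right) + \frac{1}{5}\right)\right) 74} = \frac{56425}{9236 + \left(20 + \left(-6 + \frac{1}{5}\right)\right) 74} = \frac{56425}{9236 + \left(20 - \frac{29}{5}\right) 74} = \frac{56425}{9236 + \frac{71}{5} \cdot 74} = \frac{56425}{9236 + \frac{5254}{5}} = \frac{56425}{\frac{51434}{5}} = 56425 \cdot \frac{5}{51434} = \frac{282125}{51434}$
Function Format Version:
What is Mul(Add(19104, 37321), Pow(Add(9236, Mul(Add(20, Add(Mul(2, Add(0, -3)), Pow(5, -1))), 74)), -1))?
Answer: Rational(282125, 51434) ≈ 5.4852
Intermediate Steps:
Mul(Add(19104, 37321), Pow(Add(9236, Mul(Add(20, Add(Mul(2, Add(0, -3)), Pow(5, -1))), 74)), -1)) = Mul(56425, Pow(Add(9236, Mul(Add(20, Add(Mul(2, -3), Rational(1, 5))), 74)), -1)) = Mul(56425, Pow(Add(9236, Mul(Add(20, Add(-6, Rational(1, 5))), 74)), -1)) = Mul(56425, Pow(Add(9236, Mul(Add(20, Rational(-29, 5)), 74)), -1)) = Mul(56425, Pow(Add(9236, Mul(Rational(71, 5), 74)), -1)) = Mul(56425, Pow(Add(9236, Rational(5254, 5)), -1)) = Mul(56425, Pow(Rational(51434, 5), -1)) = Mul(56425, Rational(5, 51434)) = Rational(282125, 51434)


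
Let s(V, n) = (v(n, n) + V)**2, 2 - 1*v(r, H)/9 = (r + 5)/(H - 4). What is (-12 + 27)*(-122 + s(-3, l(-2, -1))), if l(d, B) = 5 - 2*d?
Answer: -1347/5 ≈ -269.40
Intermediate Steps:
v(r, H) = 18 - 9*(5 + r)/(-4 + H) (v(r, H) = 18 - 9*(r + 5)/(H - 4) = 18 - 9*(5 + r)/(-4 + H))
s(V, n) = (V + 9*(-13 + n)/(-4 + n))**2 (s(V, n) = (9*(-13 - n + 2*n)/(-4 + n) + V)**2 = (9*(-13 + n)/(-4 + n) + V)**2 = (V + 9*(-13 + n)/(-4 + n))**2)
(-12 + 27)*(-122 + s(-3, l(-2, -1))) = (-12 + 27)*(-122 + (-117 + 9*(5 - 2*(-2)) - 3*(-4 + (5 - 2*(-2))))**2/(-4 + (5 - 2*(-2)))**2) = 15*(-122 + (-117 + 9*(5 + 4) - 3*(-4 + (5 + 4)))**2/(-4 + (5 + 4))**2) = 15*(-122 + (-117 + 9*9 - 3*(-4 + 9))**2/(-4 + 9)**2) = 15*(-122 + (-117 + 81 - 3*5)**2/5**2) = 15*(-122 + (-117 + 81 - 15)**2/25) = 15*(-122 + (1/25)*(-51)**2) = 15*(-122 + (1/25)*2601) = 15*(-122 + 2601/25) = 15*(-449/25) = -1347/5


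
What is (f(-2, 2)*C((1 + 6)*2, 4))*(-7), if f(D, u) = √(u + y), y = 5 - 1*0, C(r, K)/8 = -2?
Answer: 112*√7 ≈ 296.32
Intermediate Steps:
C(r, K) = -16 (C(r, K) = 8*(-2) = -16)
y = 5 (y = 5 + 0 = 5)
f(D, u) = √(5 + u) (f(D, u) = √(u + 5) = √(5 + u))
(f(-2, 2)*C((1 + 6)*2, 4))*(-7) = (√(5 + 2)*(-16))*(-7) = (√7*(-16))*(-7) = -16*√7*(-7) = 112*√7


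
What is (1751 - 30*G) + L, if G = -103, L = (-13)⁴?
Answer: 33402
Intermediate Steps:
L = 28561
(1751 - 30*G) + L = (1751 - 30*(-103)) + 28561 = (1751 + 3090) + 28561 = 4841 + 28561 = 33402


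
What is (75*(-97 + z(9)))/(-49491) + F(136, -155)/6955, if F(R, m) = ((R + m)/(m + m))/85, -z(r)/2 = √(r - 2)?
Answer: 34185855361/232562333250 + 50*√7/16497 ≈ 0.15502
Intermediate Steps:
z(r) = -2*√(-2 + r) (z(r) = -2*√(r - 2) = -2*√(-2 + r))
F(R, m) = (R + m)/(170*m) (F(R, m) = ((R + m)/((2*m)))*(1/85) = ((R + m)*(1/(2*m)))*(1/85) = ((R + m)/(2*m))*(1/85) = (R + m)/(170*m))
(75*(-97 + z(9)))/(-49491) + F(136, -155)/6955 = (75*(-97 - 2*√(-2 + 9)))/(-49491) + ((1/170)*(136 - 155)/(-155))/6955 = (75*(-97 - 2*√7))*(-1/49491) + ((1/170)*(-1/155)*(-19))*(1/6955) = (-7275 - 150*√7)*(-1/49491) + (19/26350)*(1/6955) = (2425/16497 + 50*√7/16497) + 19/183264250 = 34185855361/232562333250 + 50*√7/16497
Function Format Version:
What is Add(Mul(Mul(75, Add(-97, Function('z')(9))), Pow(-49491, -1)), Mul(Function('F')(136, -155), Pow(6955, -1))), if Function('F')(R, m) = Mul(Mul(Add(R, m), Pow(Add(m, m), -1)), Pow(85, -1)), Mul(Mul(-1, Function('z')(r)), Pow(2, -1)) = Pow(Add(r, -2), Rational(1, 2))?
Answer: Add(Rational(34185855361, 232562333250), Mul(Rational(50, 16497), Pow(7, Rational(1, 2)))) ≈ 0.15502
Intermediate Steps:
Function('z')(r) = Mul(-2, Pow(Add(-2, r), Rational(1, 2))) (Function('z')(r) = Mul(-2, Pow(Add(r, -2), Rational(1, 2))) = Mul(-2, Pow(Add(-2, r), Rational(1, 2))))
Function('F')(R, m) = Mul(Rational(1, 170), Pow(m, -1), Add(R, m)) (Function('F')(R, m) = Mul(Mul(Add(R, m), Pow(Mul(2, m), -1)), Rational(1, 85)) = Mul(Mul(Add(R, m), Mul(Rational(1, 2), Pow(m, -1))), Rational(1, 85)) = Mul(Mul(Rational(1, 2), Pow(m, -1), Add(R, m)), Rational(1, 85)) = Mul(Rational(1, 170), Pow(m, -1), Add(R, m)))
Add(Mul(Mul(75, Add(-97, Function('z')(9))), Pow(-49491, -1)), Mul(Function('F')(136, -155), Pow(6955, -1))) = Add(Mul(Mul(75, Add(-97, Mul(-2, Pow(Add(-2, 9), Rational(1, 2))))), Pow(-49491, -1)), Mul(Mul(Rational(1, 170), Pow(-155, -1), Add(136, -155)), Pow(6955, -1))) = Add(Mul(Mul(75, Add(-97, Mul(-2, Pow(7, Rational(1, 2))))), Rational(-1, 49491)), Mul(Mul(Rational(1, 170), Rational(-1, 155), -19), Rational(1, 6955))) = Add(Mul(Add(-7275, Mul(-150, Pow(7, Rational(1, 2)))), Rational(-1, 49491)), Mul(Rational(19, 26350), Rational(1, 6955))) = Add(Add(Rational(2425, 16497), Mul(Rational(50, 16497), Pow(7, Rational(1, 2)))), Rational(19, 183264250)) = Add(Rational(34185855361, 232562333250), Mul(Rational(50, 16497), Pow(7, Rational(1, 2))))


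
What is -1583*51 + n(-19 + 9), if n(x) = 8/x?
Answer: -403669/5 ≈ -80734.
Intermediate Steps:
-1583*51 + n(-19 + 9) = -1583*51 + 8/(-19 + 9) = -80733 + 8/(-10) = -80733 + 8*(-⅒) = -80733 - ⅘ = -403669/5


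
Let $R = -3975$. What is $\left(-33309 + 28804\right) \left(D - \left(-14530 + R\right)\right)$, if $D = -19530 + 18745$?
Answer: $-79828600$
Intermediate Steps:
$D = -785$
$\left(-33309 + 28804\right) \left(D - \left(-14530 + R\right)\right) = \left(-33309 + 28804\right) \left(-785 + \left(14530 - -3975\right)\right) = - 4505 \left(-785 + \left(14530 + 3975\right)\right) = - 4505 \left(-785 + 18505\right) = \left(-4505\right) 17720 = -79828600$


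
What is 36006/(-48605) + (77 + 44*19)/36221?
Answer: -1259796961/1760521705 ≈ -0.71558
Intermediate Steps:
36006/(-48605) + (77 + 44*19)/36221 = 36006*(-1/48605) + (77 + 836)*(1/36221) = -36006/48605 + 913*(1/36221) = -36006/48605 + 913/36221 = -1259796961/1760521705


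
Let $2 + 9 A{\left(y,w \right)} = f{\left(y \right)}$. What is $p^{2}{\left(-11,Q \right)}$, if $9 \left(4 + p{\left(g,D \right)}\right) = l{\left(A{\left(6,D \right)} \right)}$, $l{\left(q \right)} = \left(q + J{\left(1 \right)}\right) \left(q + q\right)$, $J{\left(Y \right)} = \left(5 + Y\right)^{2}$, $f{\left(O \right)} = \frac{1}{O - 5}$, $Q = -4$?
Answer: $\frac{12687844}{531441} \approx 23.874$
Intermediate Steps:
$f{\left(O \right)} = \frac{1}{-5 + O}$
$A{\left(y,w \right)} = - \frac{2}{9} + \frac{1}{9 \left(-5 + y\right)}$
$l{\left(q \right)} = 2 q \left(36 + q\right)$ ($l{\left(q \right)} = \left(q + \left(5 + 1\right)^{2}\right) \left(q + q\right) = \left(q + 6^{2}\right) 2 q = \left(q + 36\right) 2 q = \left(36 + q\right) 2 q = 2 q \left(36 + q\right)$)
$p{\left(g,D \right)} = - \frac{3562}{729}$ ($p{\left(g,D \right)} = -4 + \frac{2 \frac{11 - 12}{9 \left(-5 + 6\right)} \left(36 + \frac{11 - 12}{9 \left(-5 + 6\right)}\right)}{9} = -4 + \frac{2 \frac{11 - 12}{9 \cdot 1} \left(36 + \frac{11 - 12}{9 \cdot 1}\right)}{9} = -4 + \frac{2 \cdot \frac{1}{9} \cdot 1 \left(-1\right) \left(36 + \frac{1}{9} \cdot 1 \left(-1\right)\right)}{9} = -4 + \frac{2 \left(- \frac{1}{9}\right) \left(36 - \frac{1}{9}\right)}{9} = -4 + \frac{2 \left(- \frac{1}{9}\right) \frac{323}{9}}{9} = -4 + \frac{1}{9} \left(- \frac{646}{81}\right) = -4 - \frac{646}{729} = - \frac{3562}{729}$)
$p^{2}{\left(-11,Q \right)} = \left(- \frac{3562}{729}\right)^{2} = \frac{12687844}{531441}$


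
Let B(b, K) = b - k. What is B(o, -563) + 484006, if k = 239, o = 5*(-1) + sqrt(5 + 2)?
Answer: 483762 + sqrt(7) ≈ 4.8376e+5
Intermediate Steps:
o = -5 + sqrt(7) ≈ -2.3542
B(b, K) = -239 + b (B(b, K) = b - 1*239 = b - 239 = -239 + b)
B(o, -563) + 484006 = (-239 + (-5 + sqrt(7))) + 484006 = (-244 + sqrt(7)) + 484006 = 483762 + sqrt(7)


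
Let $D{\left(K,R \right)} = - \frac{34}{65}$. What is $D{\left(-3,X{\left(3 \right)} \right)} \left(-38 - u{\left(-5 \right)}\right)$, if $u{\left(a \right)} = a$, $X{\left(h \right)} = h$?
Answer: $\frac{1122}{65} \approx 17.262$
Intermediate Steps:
$D{\left(K,R \right)} = - \frac{34}{65}$ ($D{\left(K,R \right)} = \left(-34\right) \frac{1}{65} = - \frac{34}{65}$)
$D{\left(-3,X{\left(3 \right)} \right)} \left(-38 - u{\left(-5 \right)}\right) = - \frac{34 \left(-38 - -5\right)}{65} = - \frac{34 \left(-38 + 5\right)}{65} = \left(- \frac{34}{65}\right) \left(-33\right) = \frac{1122}{65}$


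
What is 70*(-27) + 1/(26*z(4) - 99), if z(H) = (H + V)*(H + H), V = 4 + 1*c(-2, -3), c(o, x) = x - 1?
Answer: -1385369/733 ≈ -1890.0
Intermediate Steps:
c(o, x) = -1 + x
V = 0 (V = 4 + 1*(-1 - 3) = 4 + 1*(-4) = 4 - 4 = 0)
z(H) = 2*H**2 (z(H) = (H + 0)*(H + H) = H*(2*H) = 2*H**2)
70*(-27) + 1/(26*z(4) - 99) = 70*(-27) + 1/(26*(2*4**2) - 99) = -1890 + 1/(26*(2*16) - 99) = -1890 + 1/(26*32 - 99) = -1890 + 1/(832 - 99) = -1890 + 1/733 = -1385369/733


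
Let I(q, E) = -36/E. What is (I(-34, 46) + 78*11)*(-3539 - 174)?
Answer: -73205508/23 ≈ -3.1828e+6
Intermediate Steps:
(I(-34, 46) + 78*11)*(-3539 - 174) = (-36/46 + 78*11)*(-3539 - 174) = (-36*1/46 + 858)*(-3713) = (-18/23 + 858)*(-3713) = (19716/23)*(-3713) = -73205508/23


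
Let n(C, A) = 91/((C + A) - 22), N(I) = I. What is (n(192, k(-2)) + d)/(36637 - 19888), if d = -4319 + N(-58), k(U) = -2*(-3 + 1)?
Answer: -761507/2914326 ≈ -0.26130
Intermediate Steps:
k(U) = 4 (k(U) = -2*(-2) = 4)
d = -4377 (d = -4319 - 58 = -4377)
n(C, A) = 91/(-22 + A + C) (n(C, A) = 91/((A + C) - 22) = 91/(-22 + A + C))
(n(192, k(-2)) + d)/(36637 - 19888) = (91/(-22 + 4 + 192) - 4377)/(36637 - 19888) = (91/174 - 4377)/16749 = (91*(1/174) - 4377)*(1/16749) = (91/174 - 4377)*(1/16749) = -761507/174*1/16749 = -761507/2914326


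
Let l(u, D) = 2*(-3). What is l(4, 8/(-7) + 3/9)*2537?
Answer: -15222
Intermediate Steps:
l(u, D) = -6
l(4, 8/(-7) + 3/9)*2537 = -6*2537 = -15222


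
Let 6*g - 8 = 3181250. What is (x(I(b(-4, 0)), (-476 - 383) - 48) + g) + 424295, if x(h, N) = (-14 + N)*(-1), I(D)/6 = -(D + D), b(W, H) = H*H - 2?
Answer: 2866277/3 ≈ 9.5543e+5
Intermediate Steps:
b(W, H) = -2 + H**2 (b(W, H) = H**2 - 2 = -2 + H**2)
I(D) = -12*D (I(D) = 6*(-(D + D)) = 6*(-2*D) = -12*D)
g = 1590629/3 (g = 4/3 + (1/6)*3181250 = 4/3 + 1590625/3 = 1590629/3 ≈ 5.3021e+5)
x(h, N) = 14 - N
(x(I(b(-4, 0)), (-476 - 383) - 48) + g) + 424295 = ((14 - ((-476 - 383) - 48)) + 1590629/3) + 424295 = ((14 - (-859 - 48)) + 1590629/3) + 424295 = ((14 - 1*(-907)) + 1590629/3) + 424295 = ((14 + 907) + 1590629/3) + 424295 = (921 + 1590629/3) + 424295 = 1593392/3 + 424295 = 2866277/3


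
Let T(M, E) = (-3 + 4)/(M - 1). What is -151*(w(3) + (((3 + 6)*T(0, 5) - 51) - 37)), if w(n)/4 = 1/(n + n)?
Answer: 43639/3 ≈ 14546.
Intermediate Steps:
w(n) = 2/n (w(n) = 4/(n + n) = 4/((2*n)) = 4*(1/(2*n)) = 2/n)
T(M, E) = 1/(-1 + M)
-151*(w(3) + (((3 + 6)*T(0, 5) - 51) - 37)) = -151*(2/3 + (((3 + 6)/(-1 + 0) - 51) - 37)) = -151*(2*(1/3) + ((9/(-1) - 51) - 37)) = -151*(2/3 + ((9*(-1) - 51) - 37)) = -151*(2/3 + ((-9 - 51) - 37)) = -151*(2/3 + (-60 - 37)) = -151*(2/3 - 97) = -151*(-289/3) = 43639/3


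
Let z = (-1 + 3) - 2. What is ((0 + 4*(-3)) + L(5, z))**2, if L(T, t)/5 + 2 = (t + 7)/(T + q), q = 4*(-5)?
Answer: 5329/9 ≈ 592.11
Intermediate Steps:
q = -20
z = 0 (z = 2 - 2 = 0)
L(T, t) = -10 + 5*(7 + t)/(-20 + T) (L(T, t) = -10 + 5*((t + 7)/(T - 20)) = -10 + 5*((7 + t)/(-20 + T)) = -10 + 5*(7 + t)/(-20 + T))
((0 + 4*(-3)) + L(5, z))**2 = ((0 + 4*(-3)) + 5*(47 + 0 - 2*5)/(-20 + 5))**2 = ((0 - 12) + 5*(47 + 0 - 10)/(-15))**2 = (-12 + 5*(-1/15)*37)**2 = (-12 - 37/3)**2 = (-73/3)**2 = 5329/9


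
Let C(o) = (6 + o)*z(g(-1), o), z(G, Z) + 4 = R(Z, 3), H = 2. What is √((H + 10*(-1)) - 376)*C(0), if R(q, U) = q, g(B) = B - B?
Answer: -192*I*√6 ≈ -470.3*I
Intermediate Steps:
g(B) = 0
z(G, Z) = -4 + Z
C(o) = (-4 + o)*(6 + o) (C(o) = (6 + o)*(-4 + o) = (-4 + o)*(6 + o))
√((H + 10*(-1)) - 376)*C(0) = √((2 + 10*(-1)) - 376)*((-4 + 0)*(6 + 0)) = √((2 - 10) - 376)*(-4*6) = √(-8 - 376)*(-24) = √(-384)*(-24) = (8*I*√6)*(-24) = -192*I*√6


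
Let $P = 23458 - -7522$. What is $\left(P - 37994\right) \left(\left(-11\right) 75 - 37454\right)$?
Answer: $268488906$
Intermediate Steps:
$P = 30980$ ($P = 23458 + 7522 = 30980$)
$\left(P - 37994\right) \left(\left(-11\right) 75 - 37454\right) = \left(30980 - 37994\right) \left(\left(-11\right) 75 - 37454\right) = - 7014 \left(-825 - 37454\right) = \left(-7014\right) \left(-38279\right) = 268488906$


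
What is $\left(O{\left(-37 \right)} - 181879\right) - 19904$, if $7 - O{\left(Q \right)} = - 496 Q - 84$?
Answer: $-220044$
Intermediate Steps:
$O{\left(Q \right)} = 91 + 496 Q$ ($O{\left(Q \right)} = 7 - \left(- 496 Q - 84\right) = 7 - \left(-84 - 496 Q\right) = 7 + \left(84 + 496 Q\right) = 91 + 496 Q$)
$\left(O{\left(-37 \right)} - 181879\right) - 19904 = \left(\left(91 + 496 \left(-37\right)\right) - 181879\right) - 19904 = \left(\left(91 - 18352\right) - 181879\right) - 19904 = \left(-18261 - 181879\right) - 19904 = -200140 - 19904 = -220044$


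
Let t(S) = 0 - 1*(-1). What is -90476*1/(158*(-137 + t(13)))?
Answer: 22619/5372 ≈ 4.2105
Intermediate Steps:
t(S) = 1 (t(S) = 0 + 1 = 1)
-90476*1/(158*(-137 + t(13))) = -90476*1/(158*(-137 + 1)) = -90476/((-136*158)) = -90476/(-21488) = -90476*(-1/21488) = 22619/5372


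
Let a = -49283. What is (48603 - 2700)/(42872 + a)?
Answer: -15301/2137 ≈ -7.1600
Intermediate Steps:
(48603 - 2700)/(42872 + a) = (48603 - 2700)/(42872 - 49283) = 45903/(-6411) = 45903*(-1/6411) = -15301/2137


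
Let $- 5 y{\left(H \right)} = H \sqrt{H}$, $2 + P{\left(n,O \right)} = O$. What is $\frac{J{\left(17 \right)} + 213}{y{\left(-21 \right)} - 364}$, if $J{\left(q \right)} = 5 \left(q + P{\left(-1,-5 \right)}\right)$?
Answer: $- \frac{341900}{474523} - \frac{3945 i \sqrt{21}}{474523} \approx -0.72051 - 0.038098 i$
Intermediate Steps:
$P{\left(n,O \right)} = -2 + O$
$y{\left(H \right)} = - \frac{H^{\frac{3}{2}}}{5}$ ($y{\left(H \right)} = - \frac{H \sqrt{H}}{5} = - \frac{H^{\frac{3}{2}}}{5}$)
$J{\left(q \right)} = -35 + 5 q$ ($J{\left(q \right)} = 5 \left(q - 7\right) = 5 \left(-7 + q\right) = -35 + 5 q$)
$\frac{J{\left(17 \right)} + 213}{y{\left(-21 \right)} - 364} = \frac{\left(-35 + 5 \cdot 17\right) + 213}{- \frac{\left(-21\right)^{\frac{3}{2}}}{5} - 364} = \frac{\left(-35 + 85\right) + 213}{- \frac{\left(-21\right) i \sqrt{21}}{5} - 364} = \frac{50 + 213}{\frac{21 i \sqrt{21}}{5} - 364} = \frac{263}{-364 + \frac{21 i \sqrt{21}}{5}}$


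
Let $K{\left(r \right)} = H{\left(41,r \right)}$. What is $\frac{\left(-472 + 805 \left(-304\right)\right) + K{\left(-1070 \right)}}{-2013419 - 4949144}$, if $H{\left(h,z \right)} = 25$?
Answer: $\frac{245167}{6962563} \approx 0.035212$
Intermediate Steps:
$K{\left(r \right)} = 25$
$\frac{\left(-472 + 805 \left(-304\right)\right) + K{\left(-1070 \right)}}{-2013419 - 4949144} = \frac{\left(-472 + 805 \left(-304\right)\right) + 25}{-2013419 - 4949144} = \frac{\left(-472 - 244720\right) + 25}{-6962563} = \left(-245192 + 25\right) \left(- \frac{1}{6962563}\right) = \left(-245167\right) \left(- \frac{1}{6962563}\right) = \frac{245167}{6962563}$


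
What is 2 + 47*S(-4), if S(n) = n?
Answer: -186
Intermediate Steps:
2 + 47*S(-4) = 2 + 47*(-4) = 2 - 188 = -186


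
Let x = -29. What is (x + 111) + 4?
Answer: 86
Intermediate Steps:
(x + 111) + 4 = (-29 + 111) + 4 = 82 + 4 = 86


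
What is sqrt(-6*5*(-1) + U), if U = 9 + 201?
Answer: 4*sqrt(15) ≈ 15.492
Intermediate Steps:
U = 210
sqrt(-6*5*(-1) + U) = sqrt(-6*5*(-1) + 210) = sqrt(-30*(-1) + 210) = sqrt(30 + 210) = sqrt(240) = 4*sqrt(15)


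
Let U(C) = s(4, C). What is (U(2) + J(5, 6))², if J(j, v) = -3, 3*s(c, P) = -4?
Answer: 169/9 ≈ 18.778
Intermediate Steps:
s(c, P) = -4/3 (s(c, P) = (⅓)*(-4) = -4/3)
U(C) = -4/3
(U(2) + J(5, 6))² = (-4/3 - 3)² = (-13/3)² = 169/9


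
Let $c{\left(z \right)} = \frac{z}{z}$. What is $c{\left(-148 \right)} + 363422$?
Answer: $363423$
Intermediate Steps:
$c{\left(z \right)} = 1$
$c{\left(-148 \right)} + 363422 = 1 + 363422 = 363423$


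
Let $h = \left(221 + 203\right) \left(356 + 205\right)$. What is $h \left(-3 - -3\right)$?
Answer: $0$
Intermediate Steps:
$h = 237864$ ($h = 424 \cdot 561 = 237864$)
$h \left(-3 - -3\right) = 237864 \left(-3 - -3\right) = 237864 \left(-3 + 3\right) = 237864 \cdot 0 = 0$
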